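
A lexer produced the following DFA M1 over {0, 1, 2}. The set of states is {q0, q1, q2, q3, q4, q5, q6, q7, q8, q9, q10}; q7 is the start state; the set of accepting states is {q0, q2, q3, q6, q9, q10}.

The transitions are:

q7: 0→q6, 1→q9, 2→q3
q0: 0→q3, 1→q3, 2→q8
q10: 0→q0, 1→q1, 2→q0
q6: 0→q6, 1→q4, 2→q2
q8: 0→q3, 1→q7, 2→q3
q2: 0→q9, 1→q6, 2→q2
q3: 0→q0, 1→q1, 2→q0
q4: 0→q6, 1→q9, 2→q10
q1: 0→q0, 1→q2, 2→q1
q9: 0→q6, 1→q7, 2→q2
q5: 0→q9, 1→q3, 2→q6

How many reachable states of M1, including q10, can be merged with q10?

2

Reachable states from the start: {q0,q1,q2,q3,q4,q6,q7,q8,q9,q10}. Unreachable: {q5} — drop them.
Start with accepting vs non-accepting: {q0,q2,q3,q6,q9,q10} | {q1,q4,q7,q8}.
Refine {q0,q2,q3,q6,q9,q10} on symbol 1: members go to different blocks, giving {q3,q6,q9,q10} and {q0,q2}.
Split {q3,q6,q9,q10} by δ(·,0) → {q3,q10} and {q6,q9}.
Refine {q1,q4,q7,q8} on symbol 0: members go to different blocks, giving {q4,q7} and {q1} and {q8}.
On input 0, block {q0,q2} splits into {q0} and {q2}.
Stable partition: {q3,q10} | {q4,q7} | {q0} | {q6,q9} | {q1} | {q8} | {q2} — 7 equivalence classes.
State q10 belongs to the block {q3,q10}, which has 2 states.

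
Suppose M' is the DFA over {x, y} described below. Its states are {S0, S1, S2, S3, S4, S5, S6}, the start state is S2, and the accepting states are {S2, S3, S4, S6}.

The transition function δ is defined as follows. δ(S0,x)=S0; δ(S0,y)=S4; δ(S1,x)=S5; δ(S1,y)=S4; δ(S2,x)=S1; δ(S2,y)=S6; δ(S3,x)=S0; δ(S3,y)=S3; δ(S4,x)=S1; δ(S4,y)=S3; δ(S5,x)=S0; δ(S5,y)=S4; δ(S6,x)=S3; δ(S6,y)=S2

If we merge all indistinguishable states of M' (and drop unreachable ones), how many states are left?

4

Start with accepting vs non-accepting: {S2,S3,S4,S6} | {S0,S1,S5}.
On input x, block {S2,S3,S4,S6} splits into {S2,S3,S4} and {S6}.
Refine {S2,S3,S4} on symbol y: members go to different blocks, giving {S3,S4} and {S2}.
The partition is now stable with 4 blocks: {S3,S4} | {S0,S1,S5} | {S6} | {S2}.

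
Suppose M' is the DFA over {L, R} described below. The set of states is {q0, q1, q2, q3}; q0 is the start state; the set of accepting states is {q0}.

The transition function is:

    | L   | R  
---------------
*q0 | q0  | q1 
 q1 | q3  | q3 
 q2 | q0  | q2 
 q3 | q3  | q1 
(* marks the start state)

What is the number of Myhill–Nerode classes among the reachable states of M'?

States {q2} cannot be reached from the start state, so discard them.
P0 = {q0} | {q1,q3}.
No further refinement is possible. Final partition (2 blocks): {q0} | {q1,q3}.

2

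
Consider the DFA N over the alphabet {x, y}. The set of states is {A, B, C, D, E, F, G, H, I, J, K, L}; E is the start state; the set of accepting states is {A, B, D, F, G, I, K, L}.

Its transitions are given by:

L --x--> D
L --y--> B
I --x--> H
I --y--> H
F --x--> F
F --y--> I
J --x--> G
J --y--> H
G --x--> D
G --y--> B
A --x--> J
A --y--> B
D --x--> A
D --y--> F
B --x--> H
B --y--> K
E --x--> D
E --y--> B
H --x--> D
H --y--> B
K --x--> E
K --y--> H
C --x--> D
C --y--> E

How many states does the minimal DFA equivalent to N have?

8

First remove the unreachable states {C,L}; 10 states remain.
Start with accepting vs non-accepting: {A,B,D,F,G,I,K} | {E,H,J}.
Refine {A,B,D,F,G,I,K} on symbol x: members go to different blocks, giving {A,B,I,K} and {D,F,G}.
Refine {A,B,I,K} on symbol y: members go to different blocks, giving {A,B} and {I,K}.
Split {A,B} by δ(·,y) → {A} and {B}.
Refine {E,H,J} on symbol y: members go to different blocks, giving {E,H} and {J}.
Split {D,F,G} by δ(·,x) → {F,G} and {D}.
On input x, block {F,G} splits into {F} and {G}.
Stable partition: {A} | {E,H} | {F} | {I,K} | {B} | {J} | {D} | {G} — 8 equivalence classes.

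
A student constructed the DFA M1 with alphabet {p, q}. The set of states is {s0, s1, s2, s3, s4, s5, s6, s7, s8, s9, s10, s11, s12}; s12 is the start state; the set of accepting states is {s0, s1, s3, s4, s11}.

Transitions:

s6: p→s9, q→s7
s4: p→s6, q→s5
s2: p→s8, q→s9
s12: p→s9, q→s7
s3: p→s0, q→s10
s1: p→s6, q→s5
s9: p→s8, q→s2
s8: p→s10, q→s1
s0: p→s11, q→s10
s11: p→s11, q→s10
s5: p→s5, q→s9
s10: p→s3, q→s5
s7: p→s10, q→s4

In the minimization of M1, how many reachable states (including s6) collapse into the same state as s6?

Every state is reachable, so we keep all 13.
Start with accepting vs non-accepting: {s0,s1,s3,s4,s11} | {s2,s5,s6,s7,s8,s9,s10,s12}.
Refine {s0,s1,s3,s4,s11} on symbol p: members go to different blocks, giving {s0,s3,s11} and {s1,s4}.
Refine {s2,s5,s6,s7,s8,s9,s10,s12} on symbol p: members go to different blocks, giving {s2,s5,s6,s7,s8,s9,s12} and {s10}.
On input p, block {s2,s5,s6,s7,s8,s9,s12} splits into {s2,s5,s6,s9,s12} and {s7,s8}.
Refine {s2,s5,s6,s9,s12} on symbol p: members go to different blocks, giving {s5,s6,s12} and {s2,s9}.
On input p, block {s5,s6,s12} splits into {s6,s12} and {s5}.
Stable partition: {s0,s3,s11} | {s6,s12} | {s1,s4} | {s10} | {s7,s8} | {s2,s9} | {s5} — 7 equivalence classes.
State s6 belongs to the block {s6,s12}, which has 2 states.

2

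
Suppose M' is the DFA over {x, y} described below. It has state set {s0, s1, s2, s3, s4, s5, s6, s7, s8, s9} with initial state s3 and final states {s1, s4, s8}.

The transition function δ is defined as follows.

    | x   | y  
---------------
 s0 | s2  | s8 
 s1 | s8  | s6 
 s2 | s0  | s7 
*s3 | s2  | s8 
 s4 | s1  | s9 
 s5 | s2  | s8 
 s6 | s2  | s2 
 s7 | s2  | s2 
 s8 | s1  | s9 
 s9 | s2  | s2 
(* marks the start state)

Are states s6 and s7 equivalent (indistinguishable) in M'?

States {s4,s5} cannot be reached from the start state, so discard them.
Initial partition by acceptance: {s1,s8} | {s0,s2,s3,s6,s7,s9}.
On input y, block {s0,s2,s3,s6,s7,s9} splits into {s2,s6,s7,s9} and {s0,s3}.
Refine {s2,s6,s7,s9} on symbol x: members go to different blocks, giving {s6,s7,s9} and {s2}.
The partition is now stable with 4 blocks: {s1,s8} | {s6,s7,s9} | {s0,s3} | {s2}.
s6 and s7 lie in the same block of the stable partition, so they are equivalent — no string distinguishes them.

Yes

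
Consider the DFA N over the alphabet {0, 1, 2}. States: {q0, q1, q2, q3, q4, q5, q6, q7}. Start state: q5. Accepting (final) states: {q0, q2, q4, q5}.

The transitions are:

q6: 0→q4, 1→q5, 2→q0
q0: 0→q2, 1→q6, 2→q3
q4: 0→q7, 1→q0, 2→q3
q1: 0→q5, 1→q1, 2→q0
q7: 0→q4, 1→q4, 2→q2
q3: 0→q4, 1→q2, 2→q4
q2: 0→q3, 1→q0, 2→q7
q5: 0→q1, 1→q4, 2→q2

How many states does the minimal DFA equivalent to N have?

6

All states are reachable from the start state.
Initial partition by acceptance: {q0,q2,q4,q5} | {q1,q3,q6,q7}.
Split {q0,q2,q4,q5} by δ(·,0) → {q2,q4,q5} and {q0}.
Refine {q2,q4,q5} on symbol 1: members go to different blocks, giving {q2,q4} and {q5}.
Split {q1,q3,q6,q7} by δ(·,0) → {q3,q6,q7} and {q1}.
Refine {q3,q6,q7} on symbol 1: members go to different blocks, giving {q3,q7} and {q6}.
The partition is now stable with 6 blocks: {q2,q4} | {q3,q7} | {q0} | {q5} | {q1} | {q6}.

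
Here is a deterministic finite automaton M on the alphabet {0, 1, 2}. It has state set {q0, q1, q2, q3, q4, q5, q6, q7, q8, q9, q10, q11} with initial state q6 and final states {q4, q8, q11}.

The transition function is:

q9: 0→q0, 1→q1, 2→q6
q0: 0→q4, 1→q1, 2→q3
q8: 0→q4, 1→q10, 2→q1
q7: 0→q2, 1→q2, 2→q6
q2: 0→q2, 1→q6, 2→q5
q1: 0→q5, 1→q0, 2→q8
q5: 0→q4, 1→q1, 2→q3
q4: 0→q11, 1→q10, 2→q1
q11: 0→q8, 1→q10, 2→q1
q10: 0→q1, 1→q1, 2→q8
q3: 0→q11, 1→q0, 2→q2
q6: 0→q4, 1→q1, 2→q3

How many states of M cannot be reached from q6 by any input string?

2

Starting at q6 and following transitions, the reachable set is {q0, q1, q2, q3, q4, q5, q6, q8, q10, q11}. That leaves q7, q9 unreachable — 2 in total.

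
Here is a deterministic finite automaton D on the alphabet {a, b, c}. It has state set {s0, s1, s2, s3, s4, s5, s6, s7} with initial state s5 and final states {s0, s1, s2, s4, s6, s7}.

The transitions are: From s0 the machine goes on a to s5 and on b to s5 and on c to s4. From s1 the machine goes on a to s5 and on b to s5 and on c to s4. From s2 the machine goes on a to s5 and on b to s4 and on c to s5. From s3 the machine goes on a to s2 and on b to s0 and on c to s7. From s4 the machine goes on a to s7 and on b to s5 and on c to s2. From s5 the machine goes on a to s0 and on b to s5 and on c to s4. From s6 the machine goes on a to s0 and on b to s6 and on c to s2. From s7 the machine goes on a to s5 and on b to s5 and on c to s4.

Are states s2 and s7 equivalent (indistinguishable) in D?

Reachable states from the start: {s0,s2,s4,s5,s7}. Unreachable: {s1,s3,s6} — drop them.
P0 = {s0,s2,s4,s7} | {s5}.
Split {s0,s2,s4,s7} by δ(·,a) → {s0,s2,s7} and {s4}.
Refine {s0,s2,s7} on symbol b: members go to different blocks, giving {s0,s7} and {s2}.
No further refinement is possible. Final partition (4 blocks): {s0,s7} | {s5} | {s4} | {s2}.
s2 and s7 end up in different blocks, so they are distinguishable. For instance, the string 'b' is accepted from only s2.

No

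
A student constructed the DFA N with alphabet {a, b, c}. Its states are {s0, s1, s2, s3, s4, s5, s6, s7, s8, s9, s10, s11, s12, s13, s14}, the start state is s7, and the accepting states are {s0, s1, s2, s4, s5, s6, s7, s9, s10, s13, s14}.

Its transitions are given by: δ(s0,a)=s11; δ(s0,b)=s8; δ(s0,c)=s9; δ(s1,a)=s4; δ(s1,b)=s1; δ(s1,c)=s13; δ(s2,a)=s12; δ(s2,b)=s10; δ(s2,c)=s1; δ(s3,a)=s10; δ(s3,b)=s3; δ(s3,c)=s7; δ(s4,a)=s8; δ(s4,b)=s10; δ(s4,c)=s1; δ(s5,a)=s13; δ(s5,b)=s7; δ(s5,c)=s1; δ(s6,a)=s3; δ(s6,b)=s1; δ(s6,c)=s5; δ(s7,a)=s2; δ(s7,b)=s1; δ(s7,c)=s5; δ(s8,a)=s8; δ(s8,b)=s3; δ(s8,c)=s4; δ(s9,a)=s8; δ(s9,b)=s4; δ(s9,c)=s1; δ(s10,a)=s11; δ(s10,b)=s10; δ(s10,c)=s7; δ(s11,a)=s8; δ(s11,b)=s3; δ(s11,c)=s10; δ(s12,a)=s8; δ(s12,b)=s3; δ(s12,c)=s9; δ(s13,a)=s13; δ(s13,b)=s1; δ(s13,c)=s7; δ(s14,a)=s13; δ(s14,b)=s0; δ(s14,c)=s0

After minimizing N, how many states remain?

5

States {s0,s6,s14} cannot be reached from the start state, so discard them.
P0 = {s1,s2,s4,s5,s7,s9,s10,s13} | {s3,s8,s11,s12}.
Split {s1,s2,s4,s5,s7,s9,s10,s13} by δ(·,a) → {s1,s5,s7,s13} and {s2,s4,s9,s10}.
Refine {s1,s5,s7,s13} on symbol a: members go to different blocks, giving {s1,s7} and {s5,s13}.
Split {s3,s8,s11,s12} by δ(·,a) → {s8,s11,s12} and {s3}.
The partition is now stable with 5 blocks: {s1,s7} | {s8,s11,s12} | {s2,s4,s9,s10} | {s5,s13} | {s3}.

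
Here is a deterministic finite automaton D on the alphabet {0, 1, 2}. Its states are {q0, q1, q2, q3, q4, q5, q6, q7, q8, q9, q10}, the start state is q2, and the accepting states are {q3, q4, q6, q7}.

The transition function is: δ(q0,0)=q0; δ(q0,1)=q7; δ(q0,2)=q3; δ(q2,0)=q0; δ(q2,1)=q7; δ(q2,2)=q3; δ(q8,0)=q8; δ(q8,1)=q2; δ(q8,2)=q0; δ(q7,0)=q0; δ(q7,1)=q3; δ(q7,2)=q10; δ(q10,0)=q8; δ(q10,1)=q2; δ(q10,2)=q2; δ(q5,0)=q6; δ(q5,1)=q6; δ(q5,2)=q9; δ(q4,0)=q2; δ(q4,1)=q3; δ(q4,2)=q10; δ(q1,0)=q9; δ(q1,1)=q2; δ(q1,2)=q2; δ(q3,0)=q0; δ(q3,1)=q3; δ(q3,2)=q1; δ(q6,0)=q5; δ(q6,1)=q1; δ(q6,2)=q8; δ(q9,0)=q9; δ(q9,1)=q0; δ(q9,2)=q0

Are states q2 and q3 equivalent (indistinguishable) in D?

No

First remove the unreachable states {q4,q5,q6}; 8 states remain.
Start with accepting vs non-accepting: {q3,q7} | {q0,q1,q2,q8,q9,q10}.
Split {q0,q1,q2,q8,q9,q10} by δ(·,1) → {q1,q8,q9,q10} and {q0,q2}.
Stable partition: {q3,q7} | {q1,q8,q9,q10} | {q0,q2} — 3 equivalence classes.
q2 and q3 end up in different blocks, so they are distinguishable. For instance, the string 'ε' is accepted from only q3.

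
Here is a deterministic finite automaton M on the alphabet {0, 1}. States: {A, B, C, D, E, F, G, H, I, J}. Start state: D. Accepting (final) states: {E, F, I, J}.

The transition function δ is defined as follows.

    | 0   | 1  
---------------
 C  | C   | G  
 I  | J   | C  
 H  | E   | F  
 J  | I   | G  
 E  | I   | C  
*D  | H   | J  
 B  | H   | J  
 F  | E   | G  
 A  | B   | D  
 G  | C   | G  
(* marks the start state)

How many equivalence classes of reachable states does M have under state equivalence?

4

States {A,B} cannot be reached from the start state, so discard them.
Start with accepting vs non-accepting: {E,F,I,J} | {C,D,G,H}.
Refine {C,D,G,H} on symbol 0: members go to different blocks, giving {C,D,G} and {H}.
Refine {C,D,G} on symbol 0: members go to different blocks, giving {C,G} and {D}.
The partition is now stable with 4 blocks: {E,F,I,J} | {C,G} | {H} | {D}.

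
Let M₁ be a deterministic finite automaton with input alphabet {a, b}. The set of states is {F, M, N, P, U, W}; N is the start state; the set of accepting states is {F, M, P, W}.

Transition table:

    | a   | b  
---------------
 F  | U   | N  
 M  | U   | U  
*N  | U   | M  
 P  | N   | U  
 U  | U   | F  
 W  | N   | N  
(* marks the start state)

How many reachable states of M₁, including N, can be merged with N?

2

States {P,W} cannot be reached from the start state, so discard them.
Start with accepting vs non-accepting: {F,M} | {N,U}.
The partition is now stable with 2 blocks: {F,M} | {N,U}.
State N belongs to the block {N,U}, which has 2 states.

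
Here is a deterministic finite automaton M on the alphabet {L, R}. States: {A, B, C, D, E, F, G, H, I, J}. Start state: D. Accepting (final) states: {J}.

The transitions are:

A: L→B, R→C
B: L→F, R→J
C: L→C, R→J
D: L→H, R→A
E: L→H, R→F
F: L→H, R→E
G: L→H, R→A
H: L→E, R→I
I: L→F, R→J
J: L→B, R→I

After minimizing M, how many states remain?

7

First remove the unreachable states {G}; 9 states remain.
Initial partition by acceptance: {J} | {A,B,C,D,E,F,H,I}.
On input R, block {A,B,C,D,E,F,H,I} splits into {A,D,E,F,H} and {B,C,I}.
Split {A,D,E,F,H} by δ(·,L) → {D,E,F,H} and {A}.
On input R, block {D,E,F,H} splits into {E,F} and {D} and {H}.
Refine {B,C,I} on symbol L: members go to different blocks, giving {B,I} and {C}.
Stable partition: {J} | {E,F} | {B,I} | {A} | {D} | {H} | {C} — 7 equivalence classes.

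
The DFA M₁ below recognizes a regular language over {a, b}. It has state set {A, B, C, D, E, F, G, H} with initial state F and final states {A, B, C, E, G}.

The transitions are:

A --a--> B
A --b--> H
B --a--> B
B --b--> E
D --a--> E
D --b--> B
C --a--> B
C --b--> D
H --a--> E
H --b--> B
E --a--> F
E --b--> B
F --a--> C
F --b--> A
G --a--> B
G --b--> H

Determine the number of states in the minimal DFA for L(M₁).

First remove the unreachable states {G}; 7 states remain.
P0 = {A,B,C,E} | {D,F,H}.
Refine {A,B,C,E} on symbol a: members go to different blocks, giving {A,B,C} and {E}.
Refine {A,B,C} on symbol b: members go to different blocks, giving {A,C} and {B}.
Refine {D,F,H} on symbol a: members go to different blocks, giving {D,H} and {F}.
The partition is now stable with 5 blocks: {A,C} | {D,H} | {E} | {B} | {F}.

5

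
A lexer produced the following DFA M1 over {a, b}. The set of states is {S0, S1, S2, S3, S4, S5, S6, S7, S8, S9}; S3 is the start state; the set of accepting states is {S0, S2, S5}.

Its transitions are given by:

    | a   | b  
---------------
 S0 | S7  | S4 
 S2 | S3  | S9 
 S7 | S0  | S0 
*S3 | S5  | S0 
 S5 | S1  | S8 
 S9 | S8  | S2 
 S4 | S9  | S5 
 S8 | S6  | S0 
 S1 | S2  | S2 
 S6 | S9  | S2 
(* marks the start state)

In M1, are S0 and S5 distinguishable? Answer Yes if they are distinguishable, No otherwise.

No

Every state is reachable, so we keep all 10.
P0 = {S0,S2,S5} | {S1,S3,S4,S6,S7,S8,S9}.
Split {S1,S3,S4,S6,S7,S8,S9} by δ(·,a) → {S4,S6,S8,S9} and {S1,S3,S7}.
Stable partition: {S0,S2,S5} | {S4,S6,S8,S9} | {S1,S3,S7} — 3 equivalence classes.
S0 and S5 lie in the same block of the stable partition, so they are equivalent — no string distinguishes them.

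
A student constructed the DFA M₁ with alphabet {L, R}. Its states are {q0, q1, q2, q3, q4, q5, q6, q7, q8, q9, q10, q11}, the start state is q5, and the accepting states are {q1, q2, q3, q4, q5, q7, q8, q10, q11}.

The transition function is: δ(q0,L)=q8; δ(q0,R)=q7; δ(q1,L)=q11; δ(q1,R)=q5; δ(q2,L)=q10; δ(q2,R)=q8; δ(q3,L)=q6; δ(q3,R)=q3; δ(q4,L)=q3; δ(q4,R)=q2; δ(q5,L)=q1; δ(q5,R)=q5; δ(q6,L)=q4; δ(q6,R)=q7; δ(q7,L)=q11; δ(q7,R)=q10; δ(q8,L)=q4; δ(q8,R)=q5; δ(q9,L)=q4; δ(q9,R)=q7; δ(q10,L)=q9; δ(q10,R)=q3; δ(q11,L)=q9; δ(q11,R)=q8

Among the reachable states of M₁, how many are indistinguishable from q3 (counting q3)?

States {q0} cannot be reached from the start state, so discard them.
Initial partition by acceptance: {q1,q2,q3,q4,q5,q7,q8,q10,q11} | {q6,q9}.
Refine {q1,q2,q3,q4,q5,q7,q8,q10,q11} on symbol L: members go to different blocks, giving {q1,q2,q4,q5,q7,q8} and {q3,q10,q11}.
Split {q1,q2,q4,q5,q7,q8} by δ(·,L) → {q1,q2,q4,q7} and {q5,q8}.
Refine {q1,q2,q4,q7} on symbol R: members go to different blocks, giving {q1,q2} and {q4} and {q7}.
On input R, block {q3,q10,q11} splits into {q3,q10} and {q11}.
Refine {q1,q2} on symbol L: members go to different blocks, giving {q1} and {q2}.
Refine {q5,q8} on symbol L: members go to different blocks, giving {q5} and {q8}.
Stable partition: {q1} | {q6,q9} | {q3,q10} | {q5} | {q4} | {q7} | {q11} | {q2} | {q8} — 9 equivalence classes.
State q3 belongs to the block {q3,q10}, which has 2 states.

2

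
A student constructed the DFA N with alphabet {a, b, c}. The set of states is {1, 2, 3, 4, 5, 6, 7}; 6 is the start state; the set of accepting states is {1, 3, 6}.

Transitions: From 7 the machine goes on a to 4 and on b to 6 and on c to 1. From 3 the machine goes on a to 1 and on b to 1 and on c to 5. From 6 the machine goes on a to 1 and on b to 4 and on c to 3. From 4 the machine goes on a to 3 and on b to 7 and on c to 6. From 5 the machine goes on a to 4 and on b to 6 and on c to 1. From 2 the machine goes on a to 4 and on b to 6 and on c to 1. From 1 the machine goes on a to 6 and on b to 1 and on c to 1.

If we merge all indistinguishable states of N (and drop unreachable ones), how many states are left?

States {2} cannot be reached from the start state, so discard them.
Initial partition by acceptance: {1,3,6} | {4,5,7}.
On input b, block {1,3,6} splits into {1,3} and {6}.
On input a, block {1,3} splits into {1} and {3}.
On input a, block {4,5,7} splits into {5,7} and {4}.
The partition is now stable with 5 blocks: {1} | {5,7} | {6} | {3} | {4}.

5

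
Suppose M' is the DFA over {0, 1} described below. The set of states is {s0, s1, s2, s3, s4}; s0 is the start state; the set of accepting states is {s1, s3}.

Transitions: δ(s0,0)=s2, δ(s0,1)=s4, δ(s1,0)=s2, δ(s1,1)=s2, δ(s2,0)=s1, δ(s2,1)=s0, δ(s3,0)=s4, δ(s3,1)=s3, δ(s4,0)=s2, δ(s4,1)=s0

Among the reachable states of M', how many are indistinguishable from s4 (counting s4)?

2

States {s3} cannot be reached from the start state, so discard them.
Start with accepting vs non-accepting: {s1} | {s0,s2,s4}.
Refine {s0,s2,s4} on symbol 0: members go to different blocks, giving {s0,s4} and {s2}.
Stable partition: {s1} | {s0,s4} | {s2} — 3 equivalence classes.
The equivalence class containing s4 is {s0,s4}, of size 2.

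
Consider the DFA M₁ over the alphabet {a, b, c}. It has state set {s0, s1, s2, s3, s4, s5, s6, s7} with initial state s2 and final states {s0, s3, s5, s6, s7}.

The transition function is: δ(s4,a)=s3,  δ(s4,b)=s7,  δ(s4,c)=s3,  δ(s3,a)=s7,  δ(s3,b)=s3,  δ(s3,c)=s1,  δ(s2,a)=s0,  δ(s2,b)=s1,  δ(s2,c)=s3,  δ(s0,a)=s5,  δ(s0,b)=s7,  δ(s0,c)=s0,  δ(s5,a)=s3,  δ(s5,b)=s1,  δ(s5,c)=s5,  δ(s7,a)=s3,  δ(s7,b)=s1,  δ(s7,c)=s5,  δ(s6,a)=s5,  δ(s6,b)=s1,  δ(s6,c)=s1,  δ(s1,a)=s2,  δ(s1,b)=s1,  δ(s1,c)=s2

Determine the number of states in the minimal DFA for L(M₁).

5

First remove the unreachable states {s4,s6}; 6 states remain.
P0 = {s0,s3,s5,s7} | {s1,s2}.
On input b, block {s0,s3,s5,s7} splits into {s0,s3} and {s5,s7}.
Split {s0,s3} by δ(·,b) → {s0} and {s3}.
Refine {s1,s2} on symbol a: members go to different blocks, giving {s1} and {s2}.
No further refinement is possible. Final partition (5 blocks): {s0} | {s1} | {s5,s7} | {s3} | {s2}.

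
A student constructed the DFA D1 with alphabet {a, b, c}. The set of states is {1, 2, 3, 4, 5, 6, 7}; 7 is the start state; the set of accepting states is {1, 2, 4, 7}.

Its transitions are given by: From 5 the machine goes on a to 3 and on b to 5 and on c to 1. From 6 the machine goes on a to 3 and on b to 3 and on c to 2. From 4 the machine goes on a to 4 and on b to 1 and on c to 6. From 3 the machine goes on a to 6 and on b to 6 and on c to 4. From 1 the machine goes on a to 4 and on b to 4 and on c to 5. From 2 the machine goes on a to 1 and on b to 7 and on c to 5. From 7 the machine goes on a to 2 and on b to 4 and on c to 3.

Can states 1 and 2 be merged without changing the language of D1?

All states are reachable from the start state.
P0 = {1,2,4,7} | {3,5,6}.
No further refinement is possible. Final partition (2 blocks): {1,2,4,7} | {3,5,6}.
1 and 2 lie in the same block of the stable partition, so they are equivalent — no string distinguishes them.

Yes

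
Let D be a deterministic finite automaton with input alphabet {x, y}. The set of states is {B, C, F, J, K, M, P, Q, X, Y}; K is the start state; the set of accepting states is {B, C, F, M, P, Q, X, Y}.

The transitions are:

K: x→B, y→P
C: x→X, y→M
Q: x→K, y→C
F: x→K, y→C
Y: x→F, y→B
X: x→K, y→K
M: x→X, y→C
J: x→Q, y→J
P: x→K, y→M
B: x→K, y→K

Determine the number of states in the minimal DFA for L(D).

Reachable states from the start: {B,C,K,M,P,X}. Unreachable: {F,J,Q,Y} — drop them.
Start with accepting vs non-accepting: {B,C,M,P,X} | {K}.
Refine {B,C,M,P,X} on symbol x: members go to different blocks, giving {B,P,X} and {C,M}.
Split {B,P,X} by δ(·,y) → {B,X} and {P}.
No further refinement is possible. Final partition (4 blocks): {B,X} | {K} | {C,M} | {P}.

4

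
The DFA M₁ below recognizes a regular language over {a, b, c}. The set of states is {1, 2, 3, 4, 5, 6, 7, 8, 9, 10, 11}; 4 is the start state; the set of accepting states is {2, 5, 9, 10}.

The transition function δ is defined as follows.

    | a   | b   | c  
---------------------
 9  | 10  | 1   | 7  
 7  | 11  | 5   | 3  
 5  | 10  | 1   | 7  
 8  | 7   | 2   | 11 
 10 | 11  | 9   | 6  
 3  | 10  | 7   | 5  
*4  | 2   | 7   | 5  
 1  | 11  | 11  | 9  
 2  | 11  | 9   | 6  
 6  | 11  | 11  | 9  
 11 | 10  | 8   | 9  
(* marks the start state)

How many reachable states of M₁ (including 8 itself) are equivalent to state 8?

1

Initial partition by acceptance: {2,5,9,10} | {1,3,4,6,7,8,11}.
Refine {2,5,9,10} on symbol a: members go to different blocks, giving {2,10} and {5,9}.
On input a, block {1,3,4,6,7,8,11} splits into {1,6,7,8} and {3,4,11}.
On input a, block {1,6,7,8} splits into {1,6,7} and {8}.
Split {1,6,7} by δ(·,b) → {1,6} and {7}.
Refine {3,4,11} on symbol b: members go to different blocks, giving {3,4} and {11}.
The partition is now stable with 7 blocks: {2,10} | {1,6} | {5,9} | {3,4} | {8} | {7} | {11}.
State 8 belongs to the block {8}, which has 1 states.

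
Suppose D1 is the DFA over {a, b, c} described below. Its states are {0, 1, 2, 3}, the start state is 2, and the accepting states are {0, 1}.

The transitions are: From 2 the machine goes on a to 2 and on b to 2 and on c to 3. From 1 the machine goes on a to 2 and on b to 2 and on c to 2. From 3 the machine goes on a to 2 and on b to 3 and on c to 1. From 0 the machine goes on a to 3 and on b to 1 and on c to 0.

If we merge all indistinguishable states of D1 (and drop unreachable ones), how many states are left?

Reachable states from the start: {1,2,3}. Unreachable: {0} — drop them.
Initial partition by acceptance: {1} | {2,3}.
Refine {2,3} on symbol c: members go to different blocks, giving {2} and {3}.
Stable partition: {1} | {2} | {3} — 3 equivalence classes.

3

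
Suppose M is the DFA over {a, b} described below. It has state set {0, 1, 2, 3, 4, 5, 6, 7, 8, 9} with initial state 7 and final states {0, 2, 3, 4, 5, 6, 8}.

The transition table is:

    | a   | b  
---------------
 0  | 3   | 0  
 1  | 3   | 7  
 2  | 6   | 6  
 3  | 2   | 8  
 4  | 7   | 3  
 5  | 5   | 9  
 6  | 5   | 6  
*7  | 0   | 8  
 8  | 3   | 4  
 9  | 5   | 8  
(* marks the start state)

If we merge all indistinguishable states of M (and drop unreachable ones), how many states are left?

States {1} cannot be reached from the start state, so discard them.
Start with accepting vs non-accepting: {0,2,3,4,5,6,8} | {7,9}.
Refine {0,2,3,4,5,6,8} on symbol a: members go to different blocks, giving {0,2,3,5,6,8} and {4}.
On input b, block {0,2,3,5,6,8} splits into {0,2,3,6} and {5} and {8}.
Split {0,2,3,6} by δ(·,a) → {0,2,3} and {6}.
Refine {0,2,3} on symbol a: members go to different blocks, giving {0,3} and {2}.
Refine {0,3} on symbol a: members go to different blocks, giving {0} and {3}.
Refine {7,9} on symbol a: members go to different blocks, giving {7} and {9}.
Stable partition: {0} | {7} | {4} | {5} | {8} | {6} | {2} | {3} | {9} — 9 equivalence classes.

9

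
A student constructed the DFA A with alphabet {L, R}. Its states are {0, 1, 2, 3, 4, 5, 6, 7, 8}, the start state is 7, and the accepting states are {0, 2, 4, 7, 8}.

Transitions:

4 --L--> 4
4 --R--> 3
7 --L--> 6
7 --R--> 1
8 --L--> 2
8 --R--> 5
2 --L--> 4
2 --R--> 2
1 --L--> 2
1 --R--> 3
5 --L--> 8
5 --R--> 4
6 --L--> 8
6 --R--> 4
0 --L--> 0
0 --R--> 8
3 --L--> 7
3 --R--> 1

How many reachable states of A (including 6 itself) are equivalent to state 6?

2

First remove the unreachable states {0}; 8 states remain.
Start with accepting vs non-accepting: {2,4,7,8} | {1,3,5,6}.
On input L, block {2,4,7,8} splits into {2,4,8} and {7}.
Refine {2,4,8} on symbol R: members go to different blocks, giving {4,8} and {2}.
Refine {4,8} on symbol L: members go to different blocks, giving {4} and {8}.
Split {1,3,5,6} by δ(·,L) → {5,6} and {1} and {3}.
The partition is now stable with 7 blocks: {4} | {5,6} | {7} | {2} | {8} | {1} | {3}.
The equivalence class containing 6 is {5,6}, of size 2.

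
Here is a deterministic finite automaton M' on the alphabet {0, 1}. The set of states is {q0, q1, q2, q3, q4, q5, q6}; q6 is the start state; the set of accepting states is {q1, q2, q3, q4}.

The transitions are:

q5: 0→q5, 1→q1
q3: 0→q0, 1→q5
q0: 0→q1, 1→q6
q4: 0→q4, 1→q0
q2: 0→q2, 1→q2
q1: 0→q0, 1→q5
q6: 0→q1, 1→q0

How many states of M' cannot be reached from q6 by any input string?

No path from q6 leads to q2, q3, q4; the other 4 states are all reachable.

3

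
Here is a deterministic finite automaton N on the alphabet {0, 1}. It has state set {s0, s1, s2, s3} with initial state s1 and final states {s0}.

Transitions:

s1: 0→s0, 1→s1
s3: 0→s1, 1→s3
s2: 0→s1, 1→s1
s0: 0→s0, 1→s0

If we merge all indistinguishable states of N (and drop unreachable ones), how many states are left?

2

First remove the unreachable states {s2,s3}; 2 states remain.
Start with accepting vs non-accepting: {s0} | {s1}.
No further refinement is possible. Final partition (2 blocks): {s0} | {s1}.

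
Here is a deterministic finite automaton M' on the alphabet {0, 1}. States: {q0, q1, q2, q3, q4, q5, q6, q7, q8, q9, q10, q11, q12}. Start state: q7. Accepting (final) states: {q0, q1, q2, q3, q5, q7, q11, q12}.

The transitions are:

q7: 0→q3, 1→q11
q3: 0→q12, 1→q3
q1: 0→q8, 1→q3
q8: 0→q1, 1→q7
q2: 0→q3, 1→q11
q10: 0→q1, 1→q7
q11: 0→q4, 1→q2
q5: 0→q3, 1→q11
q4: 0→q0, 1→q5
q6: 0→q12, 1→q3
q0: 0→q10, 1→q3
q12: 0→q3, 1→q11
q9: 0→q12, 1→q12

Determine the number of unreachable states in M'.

2

No path from q7 leads to q6, q9; the other 11 states are all reachable.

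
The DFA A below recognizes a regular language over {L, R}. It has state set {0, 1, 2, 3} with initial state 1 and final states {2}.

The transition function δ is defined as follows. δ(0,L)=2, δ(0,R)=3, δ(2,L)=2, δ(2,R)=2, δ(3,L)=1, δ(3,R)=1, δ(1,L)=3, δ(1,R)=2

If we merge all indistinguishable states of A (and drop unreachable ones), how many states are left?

3

First remove the unreachable states {0}; 3 states remain.
P0 = {2} | {1,3}.
On input R, block {1,3} splits into {1} and {3}.
Stable partition: {2} | {1} | {3} — 3 equivalence classes.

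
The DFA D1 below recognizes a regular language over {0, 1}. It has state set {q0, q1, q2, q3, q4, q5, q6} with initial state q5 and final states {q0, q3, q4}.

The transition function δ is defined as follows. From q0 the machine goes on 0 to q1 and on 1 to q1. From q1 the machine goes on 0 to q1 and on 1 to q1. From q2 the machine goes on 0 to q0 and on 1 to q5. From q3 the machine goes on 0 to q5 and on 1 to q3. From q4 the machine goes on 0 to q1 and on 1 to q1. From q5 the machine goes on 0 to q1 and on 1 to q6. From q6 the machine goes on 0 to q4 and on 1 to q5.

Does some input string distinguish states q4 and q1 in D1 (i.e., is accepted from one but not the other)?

Reachable states from the start: {q1,q4,q5,q6}. Unreachable: {q0,q2,q3} — drop them.
Initial partition by acceptance: {q4} | {q1,q5,q6}.
On input 0, block {q1,q5,q6} splits into {q1,q5} and {q6}.
On input 1, block {q1,q5} splits into {q1} and {q5}.
Stable partition: {q4} | {q1} | {q6} | {q5} — 4 equivalence classes.
q4 and q1 end up in different blocks, so they are distinguishable. For instance, the string 'ε' is accepted from only q4.

Yes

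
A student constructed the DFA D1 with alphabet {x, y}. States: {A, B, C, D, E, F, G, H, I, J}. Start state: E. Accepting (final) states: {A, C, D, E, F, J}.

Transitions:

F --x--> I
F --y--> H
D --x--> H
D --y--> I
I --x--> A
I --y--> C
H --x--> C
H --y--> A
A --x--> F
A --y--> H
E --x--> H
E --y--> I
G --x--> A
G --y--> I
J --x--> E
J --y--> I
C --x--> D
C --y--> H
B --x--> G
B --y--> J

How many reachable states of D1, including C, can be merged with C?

2

States {B,G,J} cannot be reached from the start state, so discard them.
P0 = {A,C,D,E,F} | {H,I}.
On input x, block {A,C,D,E,F} splits into {D,E,F} and {A,C}.
No further refinement is possible. Final partition (3 blocks): {D,E,F} | {H,I} | {A,C}.
State C belongs to the block {A,C}, which has 2 states.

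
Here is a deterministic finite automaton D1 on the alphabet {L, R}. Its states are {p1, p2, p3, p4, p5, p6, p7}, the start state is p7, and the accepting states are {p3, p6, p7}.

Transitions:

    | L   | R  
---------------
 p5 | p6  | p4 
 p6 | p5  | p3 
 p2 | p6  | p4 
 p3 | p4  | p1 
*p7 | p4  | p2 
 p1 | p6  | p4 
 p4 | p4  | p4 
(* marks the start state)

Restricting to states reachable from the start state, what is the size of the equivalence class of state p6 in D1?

1

P0 = {p3,p6,p7} | {p1,p2,p4,p5}.
Refine {p3,p6,p7} on symbol R: members go to different blocks, giving {p3,p7} and {p6}.
Refine {p1,p2,p4,p5} on symbol L: members go to different blocks, giving {p1,p2,p5} and {p4}.
The partition is now stable with 4 blocks: {p3,p7} | {p1,p2,p5} | {p6} | {p4}.
The equivalence class containing p6 is {p6}, of size 1.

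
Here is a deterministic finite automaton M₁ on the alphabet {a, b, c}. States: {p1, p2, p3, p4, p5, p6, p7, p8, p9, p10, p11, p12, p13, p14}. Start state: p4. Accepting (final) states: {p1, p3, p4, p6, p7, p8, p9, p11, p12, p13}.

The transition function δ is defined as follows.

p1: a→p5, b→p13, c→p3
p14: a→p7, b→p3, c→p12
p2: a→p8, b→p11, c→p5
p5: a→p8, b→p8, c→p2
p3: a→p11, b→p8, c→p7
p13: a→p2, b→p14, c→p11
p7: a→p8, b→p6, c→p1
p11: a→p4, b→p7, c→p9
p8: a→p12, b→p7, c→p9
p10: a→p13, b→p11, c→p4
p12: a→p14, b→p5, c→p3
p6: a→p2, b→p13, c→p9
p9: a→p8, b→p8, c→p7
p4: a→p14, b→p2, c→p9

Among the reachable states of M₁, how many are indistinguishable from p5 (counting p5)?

States {p10} cannot be reached from the start state, so discard them.
Initial partition by acceptance: {p1,p3,p4,p6,p7,p8,p9,p11,p12,p13} | {p2,p5,p14}.
Split {p1,p3,p4,p6,p7,p8,p9,p11,p12,p13} by δ(·,a) → {p1,p4,p6,p12,p13} and {p3,p7,p8,p9,p11}.
On input b, block {p1,p4,p6,p12,p13} splits into {p4,p12,p13} and {p1,p6}.
On input c, block {p2,p5,p14} splits into {p2,p5} and {p14}.
Refine {p4,p12,p13} on symbol a: members go to different blocks, giving {p4,p12} and {p13}.
On input a, block {p3,p7,p8,p9,p11} splits into {p3,p7,p9} and {p8,p11}.
Split {p3,p7,p9} by δ(·,b) → {p3,p9} and {p7}.
Stable partition: {p4,p12} | {p2,p5} | {p3,p9} | {p1,p6} | {p14} | {p13} | {p8,p11} | {p7} — 8 equivalence classes.
The equivalence class containing p5 is {p2,p5}, of size 2.

2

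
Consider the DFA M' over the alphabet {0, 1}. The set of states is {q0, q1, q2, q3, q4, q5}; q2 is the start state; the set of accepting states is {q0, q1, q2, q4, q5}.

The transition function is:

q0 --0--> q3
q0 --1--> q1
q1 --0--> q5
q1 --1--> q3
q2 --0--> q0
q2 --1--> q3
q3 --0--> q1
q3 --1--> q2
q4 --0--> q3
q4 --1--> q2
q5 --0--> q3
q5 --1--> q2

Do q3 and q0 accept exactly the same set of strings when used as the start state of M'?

No

States {q4} cannot be reached from the start state, so discard them.
Initial partition by acceptance: {q0,q1,q2,q5} | {q3}.
On input 0, block {q0,q1,q2,q5} splits into {q0,q5} and {q1,q2}.
Stable partition: {q0,q5} | {q3} | {q1,q2} — 3 equivalence classes.
q3 and q0 end up in different blocks, so they are distinguishable. For instance, the string 'ε' is accepted from only q0.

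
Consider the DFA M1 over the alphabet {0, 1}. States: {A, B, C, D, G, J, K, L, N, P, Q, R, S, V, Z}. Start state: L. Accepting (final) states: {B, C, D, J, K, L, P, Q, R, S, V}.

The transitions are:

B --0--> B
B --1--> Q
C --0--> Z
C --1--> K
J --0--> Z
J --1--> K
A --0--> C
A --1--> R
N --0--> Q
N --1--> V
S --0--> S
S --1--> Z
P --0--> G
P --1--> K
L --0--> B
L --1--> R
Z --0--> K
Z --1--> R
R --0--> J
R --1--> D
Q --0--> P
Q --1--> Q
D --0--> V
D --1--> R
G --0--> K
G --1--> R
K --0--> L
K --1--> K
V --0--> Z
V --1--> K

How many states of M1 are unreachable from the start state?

BFS from L reaches {B, D, G, J, K, L, P, Q, R, V, Z}; the 4 state(s) A, C, N, S are never visited.

4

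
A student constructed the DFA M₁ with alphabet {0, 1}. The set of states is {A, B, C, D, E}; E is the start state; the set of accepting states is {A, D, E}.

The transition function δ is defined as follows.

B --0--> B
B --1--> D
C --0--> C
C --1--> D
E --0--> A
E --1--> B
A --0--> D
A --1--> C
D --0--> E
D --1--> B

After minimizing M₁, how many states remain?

2

Start with accepting vs non-accepting: {A,D,E} | {B,C}.
The partition is now stable with 2 blocks: {A,D,E} | {B,C}.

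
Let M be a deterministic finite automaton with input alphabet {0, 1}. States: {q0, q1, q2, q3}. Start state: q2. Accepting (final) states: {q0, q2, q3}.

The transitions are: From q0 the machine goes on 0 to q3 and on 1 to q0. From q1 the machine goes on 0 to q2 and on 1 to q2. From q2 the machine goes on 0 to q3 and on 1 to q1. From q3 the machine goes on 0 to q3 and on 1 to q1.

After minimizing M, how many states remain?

States {q0} cannot be reached from the start state, so discard them.
Start with accepting vs non-accepting: {q2,q3} | {q1}.
Stable partition: {q2,q3} | {q1} — 2 equivalence classes.

2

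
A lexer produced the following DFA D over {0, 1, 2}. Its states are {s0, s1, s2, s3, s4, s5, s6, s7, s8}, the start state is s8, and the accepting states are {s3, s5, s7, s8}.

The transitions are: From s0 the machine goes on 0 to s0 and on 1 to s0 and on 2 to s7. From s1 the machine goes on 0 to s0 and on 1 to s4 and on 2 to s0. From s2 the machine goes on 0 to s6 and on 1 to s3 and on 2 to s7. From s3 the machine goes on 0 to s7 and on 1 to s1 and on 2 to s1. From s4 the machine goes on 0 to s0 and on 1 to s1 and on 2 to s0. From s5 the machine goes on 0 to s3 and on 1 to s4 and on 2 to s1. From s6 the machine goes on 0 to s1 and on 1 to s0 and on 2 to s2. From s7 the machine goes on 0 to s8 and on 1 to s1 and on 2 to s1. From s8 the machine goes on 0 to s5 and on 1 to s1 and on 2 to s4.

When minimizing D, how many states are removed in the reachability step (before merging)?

2

No path from s8 leads to s2, s6; the other 7 states are all reachable.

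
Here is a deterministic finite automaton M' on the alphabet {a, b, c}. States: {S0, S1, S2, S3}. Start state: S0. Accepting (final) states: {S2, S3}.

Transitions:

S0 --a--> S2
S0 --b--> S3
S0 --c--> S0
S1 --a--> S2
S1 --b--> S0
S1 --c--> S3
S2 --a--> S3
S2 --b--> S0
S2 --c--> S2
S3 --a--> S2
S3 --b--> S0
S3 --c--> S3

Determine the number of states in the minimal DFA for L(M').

Reachable states from the start: {S0,S2,S3}. Unreachable: {S1} — drop them.
Start with accepting vs non-accepting: {S2,S3} | {S0}.
Stable partition: {S2,S3} | {S0} — 2 equivalence classes.

2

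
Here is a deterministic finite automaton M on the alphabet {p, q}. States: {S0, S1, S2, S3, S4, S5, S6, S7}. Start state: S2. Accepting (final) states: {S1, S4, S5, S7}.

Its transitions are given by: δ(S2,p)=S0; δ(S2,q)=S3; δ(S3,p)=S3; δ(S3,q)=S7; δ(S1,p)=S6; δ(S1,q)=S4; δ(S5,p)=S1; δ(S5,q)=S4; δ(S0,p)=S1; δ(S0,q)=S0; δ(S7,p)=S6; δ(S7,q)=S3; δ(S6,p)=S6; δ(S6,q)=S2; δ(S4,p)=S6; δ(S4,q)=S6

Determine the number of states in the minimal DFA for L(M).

7

States {S5} cannot be reached from the start state, so discard them.
Start with accepting vs non-accepting: {S1,S4,S7} | {S0,S2,S3,S6}.
Refine {S1,S4,S7} on symbol q: members go to different blocks, giving {S4,S7} and {S1}.
On input p, block {S0,S2,S3,S6} splits into {S2,S3,S6} and {S0}.
Refine {S2,S3,S6} on symbol p: members go to different blocks, giving {S3,S6} and {S2}.
On input q, block {S3,S6} splits into {S3} and {S6}.
Refine {S4,S7} on symbol q: members go to different blocks, giving {S4} and {S7}.
No further refinement is possible. Final partition (7 blocks): {S4} | {S3} | {S1} | {S0} | {S2} | {S6} | {S7}.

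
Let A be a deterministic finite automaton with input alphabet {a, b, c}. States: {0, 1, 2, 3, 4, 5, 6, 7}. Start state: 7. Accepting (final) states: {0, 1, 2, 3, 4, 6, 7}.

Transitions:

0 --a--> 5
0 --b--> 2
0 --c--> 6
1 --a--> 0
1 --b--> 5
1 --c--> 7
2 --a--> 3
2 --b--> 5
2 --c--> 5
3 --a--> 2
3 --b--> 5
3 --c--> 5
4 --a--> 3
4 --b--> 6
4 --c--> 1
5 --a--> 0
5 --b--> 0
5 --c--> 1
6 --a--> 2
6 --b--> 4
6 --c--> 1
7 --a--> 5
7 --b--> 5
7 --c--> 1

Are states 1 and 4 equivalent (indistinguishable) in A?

No

All states are reachable from the start state.
P0 = {0,1,2,3,4,6,7} | {5}.
On input a, block {0,1,2,3,4,6,7} splits into {1,2,3,4,6} and {0,7}.
Refine {1,2,3,4,6} on symbol a: members go to different blocks, giving {2,3,4,6} and {1}.
Refine {2,3,4,6} on symbol b: members go to different blocks, giving {2,3} and {4,6}.
Refine {0,7} on symbol b: members go to different blocks, giving {0} and {7}.
The partition is now stable with 6 blocks: {2,3} | {5} | {0} | {1} | {4,6} | {7}.
1 and 4 end up in different blocks, so they are distinguishable. For instance, the string 'b' is accepted from only 4.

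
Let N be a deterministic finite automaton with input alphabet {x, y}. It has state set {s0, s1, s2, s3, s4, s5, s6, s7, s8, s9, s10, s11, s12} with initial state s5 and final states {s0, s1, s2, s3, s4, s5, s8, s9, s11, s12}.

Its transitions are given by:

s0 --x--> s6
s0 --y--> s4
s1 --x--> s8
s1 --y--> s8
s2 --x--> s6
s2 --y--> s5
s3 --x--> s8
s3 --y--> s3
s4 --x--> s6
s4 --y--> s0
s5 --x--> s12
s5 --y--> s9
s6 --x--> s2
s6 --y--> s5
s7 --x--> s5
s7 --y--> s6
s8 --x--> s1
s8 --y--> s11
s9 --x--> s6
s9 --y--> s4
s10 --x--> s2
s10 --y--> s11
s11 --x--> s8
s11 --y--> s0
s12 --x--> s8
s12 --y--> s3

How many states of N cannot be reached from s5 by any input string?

Starting at s5 and following transitions, the reachable set is {s0, s1, s2, s3, s4, s5, s6, s8, s9, s11, s12}. That leaves s7, s10 unreachable — 2 in total.

2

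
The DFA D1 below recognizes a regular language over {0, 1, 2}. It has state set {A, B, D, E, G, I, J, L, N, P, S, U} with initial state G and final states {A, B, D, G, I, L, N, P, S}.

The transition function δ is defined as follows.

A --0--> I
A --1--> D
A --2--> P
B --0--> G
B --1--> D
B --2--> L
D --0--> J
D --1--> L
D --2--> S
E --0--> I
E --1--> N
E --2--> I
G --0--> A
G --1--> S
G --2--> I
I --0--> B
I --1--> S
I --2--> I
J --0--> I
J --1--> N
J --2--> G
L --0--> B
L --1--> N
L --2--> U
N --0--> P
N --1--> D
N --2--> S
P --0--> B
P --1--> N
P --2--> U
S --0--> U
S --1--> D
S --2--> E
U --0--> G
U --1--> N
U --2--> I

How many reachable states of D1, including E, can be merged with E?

3

P0 = {A,B,D,G,I,L,N,P,S} | {E,J,U}.
On input 0, block {A,B,D,G,I,L,N,P,S} splits into {A,B,G,I,L,N,P} and {D,S}.
Refine {A,B,G,I,L,N,P} on symbol 1: members go to different blocks, giving {A,B,G,I,N} and {L,P}.
Split {A,B,G,I,N} by δ(·,0) → {A,B,G,I} and {N}.
Refine {A,B,G,I} on symbol 2: members go to different blocks, giving {G,I} and {A,B}.
Split {D,S} by δ(·,1) → {S} and {D}.
No further refinement is possible. Final partition (7 blocks): {G,I} | {E,J,U} | {S} | {L,P} | {N} | {A,B} | {D}.
State E belongs to the block {E,J,U}, which has 3 states.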